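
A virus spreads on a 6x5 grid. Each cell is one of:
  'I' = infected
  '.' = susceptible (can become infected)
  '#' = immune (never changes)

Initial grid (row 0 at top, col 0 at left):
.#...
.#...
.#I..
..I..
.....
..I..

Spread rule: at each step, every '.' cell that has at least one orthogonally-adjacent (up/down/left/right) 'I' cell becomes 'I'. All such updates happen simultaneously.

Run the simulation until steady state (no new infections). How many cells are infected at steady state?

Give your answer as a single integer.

Step 0 (initial): 3 infected
Step 1: +7 new -> 10 infected
Step 2: +9 new -> 19 infected
Step 3: +5 new -> 24 infected
Step 4: +2 new -> 26 infected
Step 5: +1 new -> 27 infected
Step 6: +0 new -> 27 infected

Answer: 27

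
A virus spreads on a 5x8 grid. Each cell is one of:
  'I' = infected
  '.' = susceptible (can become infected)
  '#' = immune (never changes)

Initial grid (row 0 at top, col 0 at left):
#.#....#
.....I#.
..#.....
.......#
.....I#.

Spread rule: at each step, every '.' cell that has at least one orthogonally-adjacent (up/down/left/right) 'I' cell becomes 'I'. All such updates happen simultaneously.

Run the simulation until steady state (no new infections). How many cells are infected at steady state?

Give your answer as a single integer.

Answer: 32

Derivation:
Step 0 (initial): 2 infected
Step 1: +5 new -> 7 infected
Step 2: +8 new -> 15 infected
Step 3: +6 new -> 21 infected
Step 4: +4 new -> 25 infected
Step 5: +5 new -> 30 infected
Step 6: +2 new -> 32 infected
Step 7: +0 new -> 32 infected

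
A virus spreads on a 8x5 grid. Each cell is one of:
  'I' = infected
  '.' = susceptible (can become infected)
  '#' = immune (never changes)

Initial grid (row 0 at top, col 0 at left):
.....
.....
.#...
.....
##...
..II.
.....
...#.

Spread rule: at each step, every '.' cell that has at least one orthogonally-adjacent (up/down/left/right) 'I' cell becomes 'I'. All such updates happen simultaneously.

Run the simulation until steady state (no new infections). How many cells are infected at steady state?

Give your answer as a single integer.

Step 0 (initial): 2 infected
Step 1: +6 new -> 8 infected
Step 2: +7 new -> 15 infected
Step 3: +7 new -> 22 infected
Step 4: +5 new -> 27 infected
Step 5: +5 new -> 32 infected
Step 6: +3 new -> 35 infected
Step 7: +1 new -> 36 infected
Step 8: +0 new -> 36 infected

Answer: 36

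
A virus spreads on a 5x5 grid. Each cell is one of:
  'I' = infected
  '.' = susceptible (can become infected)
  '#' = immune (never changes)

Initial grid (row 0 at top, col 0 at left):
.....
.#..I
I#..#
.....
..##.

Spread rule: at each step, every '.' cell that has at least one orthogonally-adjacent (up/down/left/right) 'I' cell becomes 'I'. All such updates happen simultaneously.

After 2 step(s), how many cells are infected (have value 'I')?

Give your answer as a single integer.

Answer: 12

Derivation:
Step 0 (initial): 2 infected
Step 1: +4 new -> 6 infected
Step 2: +6 new -> 12 infected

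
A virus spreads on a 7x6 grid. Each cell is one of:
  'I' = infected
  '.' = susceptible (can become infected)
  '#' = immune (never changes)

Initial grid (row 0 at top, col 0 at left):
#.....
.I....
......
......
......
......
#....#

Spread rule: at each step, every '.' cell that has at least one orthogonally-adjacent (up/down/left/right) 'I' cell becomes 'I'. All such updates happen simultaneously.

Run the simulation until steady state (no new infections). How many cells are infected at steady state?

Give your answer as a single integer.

Answer: 39

Derivation:
Step 0 (initial): 1 infected
Step 1: +4 new -> 5 infected
Step 2: +5 new -> 10 infected
Step 3: +6 new -> 16 infected
Step 4: +7 new -> 23 infected
Step 5: +7 new -> 30 infected
Step 6: +4 new -> 34 infected
Step 7: +3 new -> 37 infected
Step 8: +2 new -> 39 infected
Step 9: +0 new -> 39 infected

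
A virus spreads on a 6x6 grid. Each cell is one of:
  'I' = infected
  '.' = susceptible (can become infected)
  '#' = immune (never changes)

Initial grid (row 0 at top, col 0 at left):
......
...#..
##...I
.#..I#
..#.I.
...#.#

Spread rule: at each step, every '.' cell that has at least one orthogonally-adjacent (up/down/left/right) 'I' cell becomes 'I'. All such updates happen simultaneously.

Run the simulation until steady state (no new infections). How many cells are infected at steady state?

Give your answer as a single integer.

Answer: 22

Derivation:
Step 0 (initial): 3 infected
Step 1: +6 new -> 9 infected
Step 2: +4 new -> 13 infected
Step 3: +2 new -> 15 infected
Step 4: +2 new -> 17 infected
Step 5: +2 new -> 19 infected
Step 6: +2 new -> 21 infected
Step 7: +1 new -> 22 infected
Step 8: +0 new -> 22 infected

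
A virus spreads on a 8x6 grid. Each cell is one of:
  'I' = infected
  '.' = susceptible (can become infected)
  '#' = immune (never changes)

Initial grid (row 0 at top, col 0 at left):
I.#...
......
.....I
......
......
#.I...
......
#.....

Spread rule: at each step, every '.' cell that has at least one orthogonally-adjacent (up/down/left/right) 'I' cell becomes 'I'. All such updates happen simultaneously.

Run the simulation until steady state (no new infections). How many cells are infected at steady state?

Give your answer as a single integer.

Step 0 (initial): 3 infected
Step 1: +9 new -> 12 infected
Step 2: +14 new -> 26 infected
Step 3: +15 new -> 41 infected
Step 4: +3 new -> 44 infected
Step 5: +1 new -> 45 infected
Step 6: +0 new -> 45 infected

Answer: 45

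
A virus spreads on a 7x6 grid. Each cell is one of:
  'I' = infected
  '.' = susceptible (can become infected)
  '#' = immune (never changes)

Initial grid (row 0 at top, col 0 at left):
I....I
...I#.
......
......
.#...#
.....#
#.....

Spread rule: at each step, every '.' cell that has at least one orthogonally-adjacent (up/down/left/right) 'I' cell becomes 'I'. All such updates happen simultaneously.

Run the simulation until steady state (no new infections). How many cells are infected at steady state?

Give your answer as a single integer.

Answer: 37

Derivation:
Step 0 (initial): 3 infected
Step 1: +7 new -> 10 infected
Step 2: +7 new -> 17 infected
Step 3: +6 new -> 23 infected
Step 4: +5 new -> 28 infected
Step 5: +4 new -> 32 infected
Step 6: +3 new -> 35 infected
Step 7: +2 new -> 37 infected
Step 8: +0 new -> 37 infected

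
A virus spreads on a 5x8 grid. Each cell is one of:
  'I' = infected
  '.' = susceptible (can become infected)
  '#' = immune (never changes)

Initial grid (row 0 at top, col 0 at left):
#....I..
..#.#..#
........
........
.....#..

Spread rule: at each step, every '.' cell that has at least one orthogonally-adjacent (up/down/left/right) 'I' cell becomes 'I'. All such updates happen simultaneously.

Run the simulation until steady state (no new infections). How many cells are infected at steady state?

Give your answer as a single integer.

Step 0 (initial): 1 infected
Step 1: +3 new -> 4 infected
Step 2: +4 new -> 8 infected
Step 3: +5 new -> 13 infected
Step 4: +5 new -> 18 infected
Step 5: +6 new -> 24 infected
Step 6: +5 new -> 29 infected
Step 7: +3 new -> 32 infected
Step 8: +2 new -> 34 infected
Step 9: +1 new -> 35 infected
Step 10: +0 new -> 35 infected

Answer: 35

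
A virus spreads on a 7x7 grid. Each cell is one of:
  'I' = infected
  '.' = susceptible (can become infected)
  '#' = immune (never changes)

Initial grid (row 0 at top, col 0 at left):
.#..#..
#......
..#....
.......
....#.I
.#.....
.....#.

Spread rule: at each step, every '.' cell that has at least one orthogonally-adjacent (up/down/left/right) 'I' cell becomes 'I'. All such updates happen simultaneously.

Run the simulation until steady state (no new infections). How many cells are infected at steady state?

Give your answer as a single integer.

Answer: 41

Derivation:
Step 0 (initial): 1 infected
Step 1: +3 new -> 4 infected
Step 2: +4 new -> 8 infected
Step 3: +4 new -> 12 infected
Step 4: +6 new -> 18 infected
Step 5: +7 new -> 25 infected
Step 6: +4 new -> 29 infected
Step 7: +6 new -> 35 infected
Step 8: +5 new -> 40 infected
Step 9: +1 new -> 41 infected
Step 10: +0 new -> 41 infected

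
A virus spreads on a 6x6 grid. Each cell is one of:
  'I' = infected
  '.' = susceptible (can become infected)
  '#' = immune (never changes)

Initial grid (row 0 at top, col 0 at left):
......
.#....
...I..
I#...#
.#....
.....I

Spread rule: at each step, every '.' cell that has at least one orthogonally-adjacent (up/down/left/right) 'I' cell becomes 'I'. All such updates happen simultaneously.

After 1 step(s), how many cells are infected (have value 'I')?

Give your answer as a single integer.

Step 0 (initial): 3 infected
Step 1: +8 new -> 11 infected

Answer: 11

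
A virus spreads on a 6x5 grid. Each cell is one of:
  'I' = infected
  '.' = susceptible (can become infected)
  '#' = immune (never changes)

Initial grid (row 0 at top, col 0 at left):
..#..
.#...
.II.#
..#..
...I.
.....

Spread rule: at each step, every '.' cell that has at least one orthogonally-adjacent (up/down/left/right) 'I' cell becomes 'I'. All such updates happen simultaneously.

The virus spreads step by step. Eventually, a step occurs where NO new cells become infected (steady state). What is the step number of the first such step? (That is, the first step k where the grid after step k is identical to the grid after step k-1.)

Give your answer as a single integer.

Step 0 (initial): 3 infected
Step 1: +8 new -> 11 infected
Step 2: +7 new -> 18 infected
Step 3: +5 new -> 23 infected
Step 4: +3 new -> 26 infected
Step 5: +0 new -> 26 infected

Answer: 5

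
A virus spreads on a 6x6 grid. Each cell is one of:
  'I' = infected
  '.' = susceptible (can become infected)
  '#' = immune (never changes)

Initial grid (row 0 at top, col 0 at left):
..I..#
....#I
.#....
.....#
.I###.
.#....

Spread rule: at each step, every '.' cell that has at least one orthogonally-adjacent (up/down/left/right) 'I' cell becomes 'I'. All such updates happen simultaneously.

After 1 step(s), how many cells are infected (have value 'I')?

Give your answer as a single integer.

Step 0 (initial): 3 infected
Step 1: +6 new -> 9 infected

Answer: 9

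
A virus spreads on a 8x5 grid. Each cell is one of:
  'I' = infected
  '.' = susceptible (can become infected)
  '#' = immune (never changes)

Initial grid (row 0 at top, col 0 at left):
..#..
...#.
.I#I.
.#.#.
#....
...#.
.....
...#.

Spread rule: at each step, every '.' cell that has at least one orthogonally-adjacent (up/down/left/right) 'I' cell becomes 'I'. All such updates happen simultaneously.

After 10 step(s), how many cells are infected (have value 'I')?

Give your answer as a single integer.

Step 0 (initial): 2 infected
Step 1: +3 new -> 5 infected
Step 2: +6 new -> 11 infected
Step 3: +3 new -> 14 infected
Step 4: +3 new -> 17 infected
Step 5: +2 new -> 19 infected
Step 6: +5 new -> 24 infected
Step 7: +2 new -> 26 infected
Step 8: +3 new -> 29 infected
Step 9: +2 new -> 31 infected
Step 10: +1 new -> 32 infected

Answer: 32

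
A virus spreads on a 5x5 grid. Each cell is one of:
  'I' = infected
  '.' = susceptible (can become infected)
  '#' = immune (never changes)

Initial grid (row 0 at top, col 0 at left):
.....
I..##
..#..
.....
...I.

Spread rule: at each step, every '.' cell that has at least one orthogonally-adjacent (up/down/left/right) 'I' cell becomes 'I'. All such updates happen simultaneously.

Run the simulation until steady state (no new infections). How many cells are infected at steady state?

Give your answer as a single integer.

Answer: 22

Derivation:
Step 0 (initial): 2 infected
Step 1: +6 new -> 8 infected
Step 2: +8 new -> 16 infected
Step 3: +4 new -> 20 infected
Step 4: +1 new -> 21 infected
Step 5: +1 new -> 22 infected
Step 6: +0 new -> 22 infected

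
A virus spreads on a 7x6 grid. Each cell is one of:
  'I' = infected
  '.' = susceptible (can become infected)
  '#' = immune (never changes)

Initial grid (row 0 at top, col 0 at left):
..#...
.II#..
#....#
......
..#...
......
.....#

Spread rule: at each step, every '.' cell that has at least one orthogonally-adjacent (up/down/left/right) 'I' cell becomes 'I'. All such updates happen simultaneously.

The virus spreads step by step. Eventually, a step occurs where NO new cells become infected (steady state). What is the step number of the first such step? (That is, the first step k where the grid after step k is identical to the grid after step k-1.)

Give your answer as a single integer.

Step 0 (initial): 2 infected
Step 1: +4 new -> 6 infected
Step 2: +4 new -> 10 infected
Step 3: +4 new -> 14 infected
Step 4: +5 new -> 19 infected
Step 5: +8 new -> 27 infected
Step 6: +7 new -> 34 infected
Step 7: +2 new -> 36 infected
Step 8: +0 new -> 36 infected

Answer: 8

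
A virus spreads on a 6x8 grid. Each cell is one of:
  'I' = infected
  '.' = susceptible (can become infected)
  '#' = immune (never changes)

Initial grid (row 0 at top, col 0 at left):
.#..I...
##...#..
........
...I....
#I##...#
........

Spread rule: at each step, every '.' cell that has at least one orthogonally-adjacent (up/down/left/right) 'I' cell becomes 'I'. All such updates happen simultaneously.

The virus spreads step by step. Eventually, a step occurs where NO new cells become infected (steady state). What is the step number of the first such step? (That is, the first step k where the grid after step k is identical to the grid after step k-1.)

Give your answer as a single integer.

Answer: 7

Derivation:
Step 0 (initial): 3 infected
Step 1: +8 new -> 11 infected
Step 2: +11 new -> 22 infected
Step 3: +9 new -> 31 infected
Step 4: +5 new -> 36 infected
Step 5: +2 new -> 38 infected
Step 6: +1 new -> 39 infected
Step 7: +0 new -> 39 infected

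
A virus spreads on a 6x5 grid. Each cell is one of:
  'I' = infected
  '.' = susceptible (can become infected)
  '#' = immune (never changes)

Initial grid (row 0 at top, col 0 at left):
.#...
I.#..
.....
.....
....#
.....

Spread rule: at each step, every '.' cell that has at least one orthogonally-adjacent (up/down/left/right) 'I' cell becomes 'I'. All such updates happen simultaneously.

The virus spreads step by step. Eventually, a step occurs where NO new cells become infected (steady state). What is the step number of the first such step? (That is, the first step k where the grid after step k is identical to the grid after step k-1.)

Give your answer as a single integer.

Answer: 9

Derivation:
Step 0 (initial): 1 infected
Step 1: +3 new -> 4 infected
Step 2: +2 new -> 6 infected
Step 3: +3 new -> 9 infected
Step 4: +4 new -> 13 infected
Step 5: +5 new -> 18 infected
Step 6: +5 new -> 23 infected
Step 7: +3 new -> 26 infected
Step 8: +1 new -> 27 infected
Step 9: +0 new -> 27 infected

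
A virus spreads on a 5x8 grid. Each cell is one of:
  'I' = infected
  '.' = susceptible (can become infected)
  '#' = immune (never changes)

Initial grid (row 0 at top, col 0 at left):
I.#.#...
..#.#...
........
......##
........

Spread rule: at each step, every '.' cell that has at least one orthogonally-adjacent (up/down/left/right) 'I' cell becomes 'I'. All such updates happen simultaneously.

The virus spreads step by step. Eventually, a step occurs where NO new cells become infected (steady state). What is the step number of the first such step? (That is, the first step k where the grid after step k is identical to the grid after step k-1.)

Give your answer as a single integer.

Step 0 (initial): 1 infected
Step 1: +2 new -> 3 infected
Step 2: +2 new -> 5 infected
Step 3: +2 new -> 7 infected
Step 4: +3 new -> 10 infected
Step 5: +3 new -> 13 infected
Step 6: +4 new -> 17 infected
Step 7: +4 new -> 21 infected
Step 8: +4 new -> 25 infected
Step 9: +4 new -> 29 infected
Step 10: +3 new -> 32 infected
Step 11: +2 new -> 34 infected
Step 12: +0 new -> 34 infected

Answer: 12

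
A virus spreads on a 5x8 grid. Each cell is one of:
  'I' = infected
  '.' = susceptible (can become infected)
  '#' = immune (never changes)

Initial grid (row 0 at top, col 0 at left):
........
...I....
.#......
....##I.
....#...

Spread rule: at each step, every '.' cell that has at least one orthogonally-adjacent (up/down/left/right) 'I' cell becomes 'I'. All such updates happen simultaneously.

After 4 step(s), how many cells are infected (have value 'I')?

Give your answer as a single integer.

Step 0 (initial): 2 infected
Step 1: +7 new -> 9 infected
Step 2: +12 new -> 21 infected
Step 3: +7 new -> 28 infected
Step 4: +5 new -> 33 infected

Answer: 33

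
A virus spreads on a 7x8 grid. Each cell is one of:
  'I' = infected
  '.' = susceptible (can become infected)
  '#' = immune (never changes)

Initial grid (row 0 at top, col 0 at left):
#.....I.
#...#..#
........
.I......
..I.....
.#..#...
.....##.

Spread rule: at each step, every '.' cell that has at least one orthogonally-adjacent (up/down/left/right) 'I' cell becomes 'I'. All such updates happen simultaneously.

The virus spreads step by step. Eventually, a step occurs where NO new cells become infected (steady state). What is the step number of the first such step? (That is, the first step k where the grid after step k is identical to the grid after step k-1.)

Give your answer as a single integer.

Answer: 8

Derivation:
Step 0 (initial): 3 infected
Step 1: +9 new -> 12 infected
Step 2: +11 new -> 23 infected
Step 3: +12 new -> 35 infected
Step 4: +9 new -> 44 infected
Step 5: +2 new -> 46 infected
Step 6: +1 new -> 47 infected
Step 7: +1 new -> 48 infected
Step 8: +0 new -> 48 infected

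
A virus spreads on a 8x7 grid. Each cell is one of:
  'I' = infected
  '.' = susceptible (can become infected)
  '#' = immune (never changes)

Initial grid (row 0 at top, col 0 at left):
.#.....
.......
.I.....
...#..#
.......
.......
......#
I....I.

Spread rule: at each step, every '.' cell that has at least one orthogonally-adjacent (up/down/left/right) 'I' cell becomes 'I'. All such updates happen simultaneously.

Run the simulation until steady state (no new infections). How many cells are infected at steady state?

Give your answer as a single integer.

Step 0 (initial): 3 infected
Step 1: +9 new -> 12 infected
Step 2: +12 new -> 24 infected
Step 3: +12 new -> 36 infected
Step 4: +10 new -> 46 infected
Step 5: +3 new -> 49 infected
Step 6: +2 new -> 51 infected
Step 7: +1 new -> 52 infected
Step 8: +0 new -> 52 infected

Answer: 52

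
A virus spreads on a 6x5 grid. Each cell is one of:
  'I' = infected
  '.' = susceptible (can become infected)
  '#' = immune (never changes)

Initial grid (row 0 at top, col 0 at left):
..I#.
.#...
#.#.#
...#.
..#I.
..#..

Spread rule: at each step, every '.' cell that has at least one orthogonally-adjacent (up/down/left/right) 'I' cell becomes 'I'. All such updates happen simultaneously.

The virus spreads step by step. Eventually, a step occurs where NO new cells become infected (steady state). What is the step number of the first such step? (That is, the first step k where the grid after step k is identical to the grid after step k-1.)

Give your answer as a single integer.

Answer: 5

Derivation:
Step 0 (initial): 2 infected
Step 1: +4 new -> 6 infected
Step 2: +4 new -> 10 infected
Step 3: +3 new -> 13 infected
Step 4: +1 new -> 14 infected
Step 5: +0 new -> 14 infected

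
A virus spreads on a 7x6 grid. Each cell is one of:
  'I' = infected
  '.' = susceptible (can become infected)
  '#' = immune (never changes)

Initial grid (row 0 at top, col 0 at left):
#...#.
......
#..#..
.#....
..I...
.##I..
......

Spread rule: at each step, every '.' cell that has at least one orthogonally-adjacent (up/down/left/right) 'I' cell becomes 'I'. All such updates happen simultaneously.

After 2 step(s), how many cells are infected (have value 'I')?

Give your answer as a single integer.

Answer: 14

Derivation:
Step 0 (initial): 2 infected
Step 1: +5 new -> 7 infected
Step 2: +7 new -> 14 infected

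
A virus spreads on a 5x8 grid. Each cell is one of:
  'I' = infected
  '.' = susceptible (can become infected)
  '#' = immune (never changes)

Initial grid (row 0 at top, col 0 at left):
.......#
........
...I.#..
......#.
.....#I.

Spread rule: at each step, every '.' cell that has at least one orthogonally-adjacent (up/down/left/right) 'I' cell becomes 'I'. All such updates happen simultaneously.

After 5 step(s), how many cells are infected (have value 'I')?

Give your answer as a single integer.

Answer: 36

Derivation:
Step 0 (initial): 2 infected
Step 1: +5 new -> 7 infected
Step 2: +8 new -> 15 infected
Step 3: +10 new -> 25 infected
Step 4: +8 new -> 33 infected
Step 5: +3 new -> 36 infected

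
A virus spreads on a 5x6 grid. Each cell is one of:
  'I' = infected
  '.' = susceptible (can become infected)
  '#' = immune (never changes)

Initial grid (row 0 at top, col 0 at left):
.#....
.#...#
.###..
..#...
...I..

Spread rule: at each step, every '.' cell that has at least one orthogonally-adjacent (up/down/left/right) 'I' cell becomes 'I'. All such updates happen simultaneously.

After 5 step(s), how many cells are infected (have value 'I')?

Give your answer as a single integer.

Answer: 17

Derivation:
Step 0 (initial): 1 infected
Step 1: +3 new -> 4 infected
Step 2: +3 new -> 7 infected
Step 3: +4 new -> 11 infected
Step 4: +3 new -> 14 infected
Step 5: +3 new -> 17 infected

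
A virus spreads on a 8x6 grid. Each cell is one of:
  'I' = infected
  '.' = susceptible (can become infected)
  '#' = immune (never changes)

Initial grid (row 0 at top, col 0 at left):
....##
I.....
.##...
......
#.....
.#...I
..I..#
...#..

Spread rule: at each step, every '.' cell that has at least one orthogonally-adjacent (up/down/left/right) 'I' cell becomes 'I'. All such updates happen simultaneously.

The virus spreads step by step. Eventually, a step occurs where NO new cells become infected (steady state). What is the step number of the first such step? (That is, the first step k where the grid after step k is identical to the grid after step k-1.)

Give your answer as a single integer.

Answer: 5

Derivation:
Step 0 (initial): 3 infected
Step 1: +9 new -> 12 infected
Step 2: +10 new -> 22 infected
Step 3: +11 new -> 33 infected
Step 4: +7 new -> 40 infected
Step 5: +0 new -> 40 infected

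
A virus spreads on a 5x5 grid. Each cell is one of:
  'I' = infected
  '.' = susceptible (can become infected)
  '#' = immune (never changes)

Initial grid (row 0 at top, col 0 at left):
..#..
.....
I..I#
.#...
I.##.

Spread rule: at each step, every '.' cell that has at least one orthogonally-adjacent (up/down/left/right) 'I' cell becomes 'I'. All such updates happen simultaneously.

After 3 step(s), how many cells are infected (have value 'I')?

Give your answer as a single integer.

Step 0 (initial): 3 infected
Step 1: +7 new -> 10 infected
Step 2: +7 new -> 17 infected
Step 3: +3 new -> 20 infected

Answer: 20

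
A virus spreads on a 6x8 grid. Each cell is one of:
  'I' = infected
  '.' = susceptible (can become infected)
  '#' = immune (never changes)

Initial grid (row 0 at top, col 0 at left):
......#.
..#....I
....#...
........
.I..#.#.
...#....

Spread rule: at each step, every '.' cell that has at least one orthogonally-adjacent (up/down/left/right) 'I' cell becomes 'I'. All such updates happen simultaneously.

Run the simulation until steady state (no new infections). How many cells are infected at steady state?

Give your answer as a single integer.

Step 0 (initial): 2 infected
Step 1: +7 new -> 9 infected
Step 2: +9 new -> 18 infected
Step 3: +9 new -> 27 infected
Step 4: +8 new -> 35 infected
Step 5: +5 new -> 40 infected
Step 6: +1 new -> 41 infected
Step 7: +1 new -> 42 infected
Step 8: +0 new -> 42 infected

Answer: 42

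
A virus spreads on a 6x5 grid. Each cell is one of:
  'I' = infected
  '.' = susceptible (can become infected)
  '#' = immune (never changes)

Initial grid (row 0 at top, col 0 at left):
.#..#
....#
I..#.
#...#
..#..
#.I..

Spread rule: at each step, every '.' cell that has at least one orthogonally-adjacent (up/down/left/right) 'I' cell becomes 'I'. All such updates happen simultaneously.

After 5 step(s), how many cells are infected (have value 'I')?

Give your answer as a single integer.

Step 0 (initial): 2 infected
Step 1: +4 new -> 6 infected
Step 2: +7 new -> 13 infected
Step 3: +5 new -> 18 infected
Step 4: +2 new -> 20 infected
Step 5: +1 new -> 21 infected

Answer: 21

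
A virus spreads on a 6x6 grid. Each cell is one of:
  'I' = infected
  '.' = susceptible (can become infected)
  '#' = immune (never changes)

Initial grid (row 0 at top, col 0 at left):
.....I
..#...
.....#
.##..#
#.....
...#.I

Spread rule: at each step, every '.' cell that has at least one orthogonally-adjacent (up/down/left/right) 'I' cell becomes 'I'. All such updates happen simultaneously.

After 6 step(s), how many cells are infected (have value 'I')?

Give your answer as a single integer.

Answer: 26

Derivation:
Step 0 (initial): 2 infected
Step 1: +4 new -> 6 infected
Step 2: +3 new -> 9 infected
Step 3: +5 new -> 14 infected
Step 4: +4 new -> 18 infected
Step 5: +5 new -> 23 infected
Step 6: +3 new -> 26 infected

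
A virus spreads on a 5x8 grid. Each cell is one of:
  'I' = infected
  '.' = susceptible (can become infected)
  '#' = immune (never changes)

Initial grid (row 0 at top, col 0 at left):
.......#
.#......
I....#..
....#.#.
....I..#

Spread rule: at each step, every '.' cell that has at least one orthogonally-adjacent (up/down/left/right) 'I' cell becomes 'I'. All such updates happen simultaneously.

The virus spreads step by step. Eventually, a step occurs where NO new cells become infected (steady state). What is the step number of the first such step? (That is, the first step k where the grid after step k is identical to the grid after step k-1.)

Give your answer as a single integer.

Answer: 11

Derivation:
Step 0 (initial): 2 infected
Step 1: +5 new -> 7 infected
Step 2: +8 new -> 15 infected
Step 3: +5 new -> 20 infected
Step 4: +3 new -> 23 infected
Step 5: +2 new -> 25 infected
Step 6: +2 new -> 27 infected
Step 7: +2 new -> 29 infected
Step 8: +3 new -> 32 infected
Step 9: +1 new -> 33 infected
Step 10: +1 new -> 34 infected
Step 11: +0 new -> 34 infected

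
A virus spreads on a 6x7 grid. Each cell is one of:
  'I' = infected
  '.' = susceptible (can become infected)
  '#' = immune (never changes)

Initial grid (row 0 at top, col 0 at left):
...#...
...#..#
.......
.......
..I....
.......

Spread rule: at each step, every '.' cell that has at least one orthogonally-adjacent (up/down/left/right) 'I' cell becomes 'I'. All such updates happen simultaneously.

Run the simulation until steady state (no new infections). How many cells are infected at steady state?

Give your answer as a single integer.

Step 0 (initial): 1 infected
Step 1: +4 new -> 5 infected
Step 2: +7 new -> 12 infected
Step 3: +8 new -> 20 infected
Step 4: +7 new -> 27 infected
Step 5: +6 new -> 33 infected
Step 6: +4 new -> 37 infected
Step 7: +1 new -> 38 infected
Step 8: +1 new -> 39 infected
Step 9: +0 new -> 39 infected

Answer: 39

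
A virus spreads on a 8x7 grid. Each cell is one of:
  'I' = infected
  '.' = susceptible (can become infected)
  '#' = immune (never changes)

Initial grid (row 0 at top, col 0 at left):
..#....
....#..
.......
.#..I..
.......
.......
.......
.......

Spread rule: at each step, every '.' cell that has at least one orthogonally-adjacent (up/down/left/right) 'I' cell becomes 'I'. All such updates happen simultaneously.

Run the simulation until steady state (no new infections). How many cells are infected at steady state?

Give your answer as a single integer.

Answer: 53

Derivation:
Step 0 (initial): 1 infected
Step 1: +4 new -> 5 infected
Step 2: +7 new -> 12 infected
Step 3: +9 new -> 21 infected
Step 4: +11 new -> 32 infected
Step 5: +10 new -> 42 infected
Step 6: +7 new -> 49 infected
Step 7: +3 new -> 52 infected
Step 8: +1 new -> 53 infected
Step 9: +0 new -> 53 infected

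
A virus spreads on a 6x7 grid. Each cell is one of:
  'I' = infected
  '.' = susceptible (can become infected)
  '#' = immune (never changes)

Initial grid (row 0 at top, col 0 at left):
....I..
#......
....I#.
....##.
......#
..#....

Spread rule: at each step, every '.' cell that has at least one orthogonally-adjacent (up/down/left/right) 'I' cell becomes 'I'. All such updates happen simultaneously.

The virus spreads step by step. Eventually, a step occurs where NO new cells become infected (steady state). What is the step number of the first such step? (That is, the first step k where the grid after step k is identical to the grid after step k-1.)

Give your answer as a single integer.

Step 0 (initial): 2 infected
Step 1: +4 new -> 6 infected
Step 2: +6 new -> 12 infected
Step 3: +6 new -> 18 infected
Step 4: +8 new -> 26 infected
Step 5: +5 new -> 31 infected
Step 6: +3 new -> 34 infected
Step 7: +2 new -> 36 infected
Step 8: +0 new -> 36 infected

Answer: 8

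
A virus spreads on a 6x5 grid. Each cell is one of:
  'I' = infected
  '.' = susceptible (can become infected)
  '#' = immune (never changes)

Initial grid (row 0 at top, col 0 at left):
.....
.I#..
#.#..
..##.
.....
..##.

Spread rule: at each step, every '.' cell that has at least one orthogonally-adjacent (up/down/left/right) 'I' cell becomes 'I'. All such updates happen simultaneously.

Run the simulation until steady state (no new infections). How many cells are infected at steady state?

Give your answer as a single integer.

Answer: 23

Derivation:
Step 0 (initial): 1 infected
Step 1: +3 new -> 4 infected
Step 2: +3 new -> 7 infected
Step 3: +3 new -> 10 infected
Step 4: +5 new -> 15 infected
Step 5: +4 new -> 19 infected
Step 6: +2 new -> 21 infected
Step 7: +2 new -> 23 infected
Step 8: +0 new -> 23 infected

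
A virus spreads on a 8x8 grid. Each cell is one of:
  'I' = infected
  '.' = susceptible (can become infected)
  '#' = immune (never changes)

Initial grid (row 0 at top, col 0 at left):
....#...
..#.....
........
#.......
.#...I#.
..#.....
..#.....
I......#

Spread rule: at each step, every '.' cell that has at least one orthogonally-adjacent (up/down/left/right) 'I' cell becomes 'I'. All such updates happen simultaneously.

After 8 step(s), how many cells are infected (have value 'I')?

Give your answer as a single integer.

Step 0 (initial): 2 infected
Step 1: +5 new -> 7 infected
Step 2: +10 new -> 17 infected
Step 3: +14 new -> 31 infected
Step 4: +11 new -> 42 infected
Step 5: +5 new -> 47 infected
Step 6: +3 new -> 50 infected
Step 7: +3 new -> 53 infected
Step 8: +2 new -> 55 infected

Answer: 55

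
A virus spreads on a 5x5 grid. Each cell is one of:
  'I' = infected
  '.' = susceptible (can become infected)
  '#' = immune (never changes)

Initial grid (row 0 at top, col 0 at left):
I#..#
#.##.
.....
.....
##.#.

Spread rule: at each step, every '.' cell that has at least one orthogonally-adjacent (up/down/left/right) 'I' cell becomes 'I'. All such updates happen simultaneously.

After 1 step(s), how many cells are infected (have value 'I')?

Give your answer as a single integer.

Step 0 (initial): 1 infected
Step 1: +0 new -> 1 infected

Answer: 1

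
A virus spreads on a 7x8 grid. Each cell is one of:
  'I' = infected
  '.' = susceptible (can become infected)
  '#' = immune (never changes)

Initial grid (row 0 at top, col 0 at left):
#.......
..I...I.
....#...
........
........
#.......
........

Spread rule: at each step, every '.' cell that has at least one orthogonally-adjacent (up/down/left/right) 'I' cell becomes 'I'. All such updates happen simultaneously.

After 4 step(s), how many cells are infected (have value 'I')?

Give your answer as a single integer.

Answer: 38

Derivation:
Step 0 (initial): 2 infected
Step 1: +8 new -> 10 infected
Step 2: +12 new -> 22 infected
Step 3: +8 new -> 30 infected
Step 4: +8 new -> 38 infected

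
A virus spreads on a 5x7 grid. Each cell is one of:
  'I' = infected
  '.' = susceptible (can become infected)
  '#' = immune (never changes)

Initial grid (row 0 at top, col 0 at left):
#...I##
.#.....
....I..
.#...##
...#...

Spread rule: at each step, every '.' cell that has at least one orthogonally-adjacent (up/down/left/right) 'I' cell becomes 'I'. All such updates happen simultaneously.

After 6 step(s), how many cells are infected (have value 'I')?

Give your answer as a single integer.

Step 0 (initial): 2 infected
Step 1: +5 new -> 7 infected
Step 2: +7 new -> 14 infected
Step 3: +6 new -> 20 infected
Step 4: +3 new -> 23 infected
Step 5: +3 new -> 26 infected
Step 6: +1 new -> 27 infected

Answer: 27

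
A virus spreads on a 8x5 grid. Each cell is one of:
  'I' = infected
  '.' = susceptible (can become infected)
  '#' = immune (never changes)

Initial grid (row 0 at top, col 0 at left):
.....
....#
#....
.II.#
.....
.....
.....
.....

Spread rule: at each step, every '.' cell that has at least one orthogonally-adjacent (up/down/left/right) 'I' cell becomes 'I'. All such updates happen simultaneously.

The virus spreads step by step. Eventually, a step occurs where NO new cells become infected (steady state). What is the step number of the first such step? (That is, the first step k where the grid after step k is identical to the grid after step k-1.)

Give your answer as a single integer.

Step 0 (initial): 2 infected
Step 1: +6 new -> 8 infected
Step 2: +7 new -> 15 infected
Step 3: +10 new -> 25 infected
Step 4: +7 new -> 32 infected
Step 5: +4 new -> 36 infected
Step 6: +1 new -> 37 infected
Step 7: +0 new -> 37 infected

Answer: 7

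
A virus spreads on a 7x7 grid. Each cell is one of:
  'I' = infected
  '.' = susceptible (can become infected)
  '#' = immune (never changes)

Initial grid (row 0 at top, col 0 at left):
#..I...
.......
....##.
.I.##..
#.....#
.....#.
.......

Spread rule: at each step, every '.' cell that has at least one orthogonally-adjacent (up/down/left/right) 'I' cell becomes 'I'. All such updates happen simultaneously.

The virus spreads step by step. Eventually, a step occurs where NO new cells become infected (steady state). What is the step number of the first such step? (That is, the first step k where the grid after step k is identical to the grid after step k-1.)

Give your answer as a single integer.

Step 0 (initial): 2 infected
Step 1: +7 new -> 9 infected
Step 2: +10 new -> 19 infected
Step 3: +7 new -> 26 infected
Step 4: +5 new -> 31 infected
Step 5: +4 new -> 35 infected
Step 6: +3 new -> 38 infected
Step 7: +1 new -> 39 infected
Step 8: +1 new -> 40 infected
Step 9: +1 new -> 41 infected
Step 10: +0 new -> 41 infected

Answer: 10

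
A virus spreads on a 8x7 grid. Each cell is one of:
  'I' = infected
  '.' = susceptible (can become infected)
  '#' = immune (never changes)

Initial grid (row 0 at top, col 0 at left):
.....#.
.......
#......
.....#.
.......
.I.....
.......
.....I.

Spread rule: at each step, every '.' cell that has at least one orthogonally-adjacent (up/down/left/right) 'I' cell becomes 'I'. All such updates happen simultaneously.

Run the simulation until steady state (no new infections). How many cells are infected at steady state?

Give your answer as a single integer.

Step 0 (initial): 2 infected
Step 1: +7 new -> 9 infected
Step 2: +11 new -> 20 infected
Step 3: +10 new -> 30 infected
Step 4: +5 new -> 35 infected
Step 5: +6 new -> 41 infected
Step 6: +5 new -> 46 infected
Step 7: +4 new -> 50 infected
Step 8: +3 new -> 53 infected
Step 9: +0 new -> 53 infected

Answer: 53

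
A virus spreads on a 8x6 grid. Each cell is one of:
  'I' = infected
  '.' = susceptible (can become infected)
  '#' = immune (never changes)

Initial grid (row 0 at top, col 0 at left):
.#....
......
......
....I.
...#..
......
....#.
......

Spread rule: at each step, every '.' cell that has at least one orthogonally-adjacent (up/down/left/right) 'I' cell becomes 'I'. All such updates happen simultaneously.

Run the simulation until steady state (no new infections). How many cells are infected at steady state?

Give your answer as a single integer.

Step 0 (initial): 1 infected
Step 1: +4 new -> 5 infected
Step 2: +6 new -> 11 infected
Step 3: +8 new -> 19 infected
Step 4: +9 new -> 28 infected
Step 5: +8 new -> 36 infected
Step 6: +5 new -> 41 infected
Step 7: +3 new -> 44 infected
Step 8: +1 new -> 45 infected
Step 9: +0 new -> 45 infected

Answer: 45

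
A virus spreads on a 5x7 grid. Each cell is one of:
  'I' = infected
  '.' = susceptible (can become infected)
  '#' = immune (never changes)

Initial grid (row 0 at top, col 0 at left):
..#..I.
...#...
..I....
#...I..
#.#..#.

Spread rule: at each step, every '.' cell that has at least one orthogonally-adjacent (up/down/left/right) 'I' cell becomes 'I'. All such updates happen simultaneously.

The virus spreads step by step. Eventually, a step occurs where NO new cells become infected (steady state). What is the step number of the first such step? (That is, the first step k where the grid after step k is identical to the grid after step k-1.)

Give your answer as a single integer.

Answer: 5

Derivation:
Step 0 (initial): 3 infected
Step 1: +11 new -> 14 infected
Step 2: +9 new -> 23 infected
Step 3: +5 new -> 28 infected
Step 4: +1 new -> 29 infected
Step 5: +0 new -> 29 infected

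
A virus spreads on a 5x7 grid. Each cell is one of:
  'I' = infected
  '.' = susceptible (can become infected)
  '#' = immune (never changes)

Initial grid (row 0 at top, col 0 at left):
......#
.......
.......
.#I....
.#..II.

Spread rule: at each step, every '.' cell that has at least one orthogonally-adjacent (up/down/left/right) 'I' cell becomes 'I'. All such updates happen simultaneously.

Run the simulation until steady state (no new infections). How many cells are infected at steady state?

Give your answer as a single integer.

Answer: 32

Derivation:
Step 0 (initial): 3 infected
Step 1: +7 new -> 10 infected
Step 2: +6 new -> 16 infected
Step 3: +7 new -> 23 infected
Step 4: +7 new -> 30 infected
Step 5: +2 new -> 32 infected
Step 6: +0 new -> 32 infected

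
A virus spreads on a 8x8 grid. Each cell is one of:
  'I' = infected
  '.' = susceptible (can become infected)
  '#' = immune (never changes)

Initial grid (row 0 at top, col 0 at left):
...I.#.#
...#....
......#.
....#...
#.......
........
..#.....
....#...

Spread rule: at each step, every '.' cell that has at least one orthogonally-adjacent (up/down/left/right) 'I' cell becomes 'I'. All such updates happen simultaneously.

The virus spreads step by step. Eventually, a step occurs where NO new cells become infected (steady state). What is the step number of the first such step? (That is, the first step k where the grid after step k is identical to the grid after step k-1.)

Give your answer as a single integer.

Step 0 (initial): 1 infected
Step 1: +2 new -> 3 infected
Step 2: +3 new -> 6 infected
Step 3: +5 new -> 11 infected
Step 4: +6 new -> 17 infected
Step 5: +7 new -> 24 infected
Step 6: +7 new -> 31 infected
Step 7: +6 new -> 37 infected
Step 8: +7 new -> 44 infected
Step 9: +7 new -> 51 infected
Step 10: +4 new -> 55 infected
Step 11: +1 new -> 56 infected
Step 12: +0 new -> 56 infected

Answer: 12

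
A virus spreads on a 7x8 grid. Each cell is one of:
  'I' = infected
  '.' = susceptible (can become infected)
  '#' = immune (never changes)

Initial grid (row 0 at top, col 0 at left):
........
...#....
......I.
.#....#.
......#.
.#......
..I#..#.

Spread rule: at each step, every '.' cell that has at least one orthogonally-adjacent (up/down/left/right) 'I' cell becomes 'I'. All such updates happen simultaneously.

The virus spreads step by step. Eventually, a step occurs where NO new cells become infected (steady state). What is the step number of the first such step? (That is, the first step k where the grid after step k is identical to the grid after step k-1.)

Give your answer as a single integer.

Step 0 (initial): 2 infected
Step 1: +5 new -> 7 infected
Step 2: +9 new -> 16 infected
Step 3: +12 new -> 28 infected
Step 4: +8 new -> 36 infected
Step 5: +7 new -> 43 infected
Step 6: +3 new -> 46 infected
Step 7: +2 new -> 48 infected
Step 8: +1 new -> 49 infected
Step 9: +0 new -> 49 infected

Answer: 9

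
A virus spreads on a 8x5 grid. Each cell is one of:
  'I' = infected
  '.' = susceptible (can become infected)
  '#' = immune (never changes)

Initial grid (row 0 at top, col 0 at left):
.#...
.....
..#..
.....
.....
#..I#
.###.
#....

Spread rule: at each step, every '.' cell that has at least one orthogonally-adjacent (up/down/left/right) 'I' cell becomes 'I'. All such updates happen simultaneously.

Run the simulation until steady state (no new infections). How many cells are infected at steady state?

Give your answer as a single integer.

Step 0 (initial): 1 infected
Step 1: +2 new -> 3 infected
Step 2: +4 new -> 7 infected
Step 3: +4 new -> 11 infected
Step 4: +4 new -> 15 infected
Step 5: +5 new -> 20 infected
Step 6: +4 new -> 24 infected
Step 7: +1 new -> 25 infected
Step 8: +1 new -> 26 infected
Step 9: +0 new -> 26 infected

Answer: 26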